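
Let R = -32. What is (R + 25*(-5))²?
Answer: 24649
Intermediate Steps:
(R + 25*(-5))² = (-32 + 25*(-5))² = (-32 - 125)² = (-157)² = 24649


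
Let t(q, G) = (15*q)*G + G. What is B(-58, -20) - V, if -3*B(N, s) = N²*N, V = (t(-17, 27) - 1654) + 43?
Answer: 220519/3 ≈ 73506.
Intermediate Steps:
t(q, G) = G + 15*G*q (t(q, G) = 15*G*q + G = G + 15*G*q)
V = -8469 (V = (27*(1 + 15*(-17)) - 1654) + 43 = (27*(1 - 255) - 1654) + 43 = (27*(-254) - 1654) + 43 = (-6858 - 1654) + 43 = -8512 + 43 = -8469)
B(N, s) = -N³/3 (B(N, s) = -N²*N/3 = -N³/3)
B(-58, -20) - V = -⅓*(-58)³ - 1*(-8469) = -⅓*(-195112) + 8469 = 195112/3 + 8469 = 220519/3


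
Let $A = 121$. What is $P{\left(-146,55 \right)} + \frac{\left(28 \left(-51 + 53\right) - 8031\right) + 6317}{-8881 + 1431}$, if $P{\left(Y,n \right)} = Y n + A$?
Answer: $- \frac{29460196}{3725} \approx -7908.8$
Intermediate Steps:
$P{\left(Y,n \right)} = 121 + Y n$ ($P{\left(Y,n \right)} = Y n + 121 = 121 + Y n$)
$P{\left(-146,55 \right)} + \frac{\left(28 \left(-51 + 53\right) - 8031\right) + 6317}{-8881 + 1431} = \left(121 - 8030\right) + \frac{\left(28 \left(-51 + 53\right) - 8031\right) + 6317}{-8881 + 1431} = \left(121 - 8030\right) + \frac{\left(28 \cdot 2 - 8031\right) + 6317}{-7450} = -7909 + \left(\left(56 - 8031\right) + 6317\right) \left(- \frac{1}{7450}\right) = -7909 + \left(-7975 + 6317\right) \left(- \frac{1}{7450}\right) = -7909 - - \frac{829}{3725} = -7909 + \frac{829}{3725} = - \frac{29460196}{3725}$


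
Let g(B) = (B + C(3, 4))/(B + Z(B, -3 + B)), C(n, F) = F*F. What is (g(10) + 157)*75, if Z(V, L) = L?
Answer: 202125/17 ≈ 11890.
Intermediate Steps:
C(n, F) = F²
g(B) = (16 + B)/(-3 + 2*B) (g(B) = (B + 4²)/(B + (-3 + B)) = (B + 16)/(-3 + 2*B) = (16 + B)/(-3 + 2*B))
(g(10) + 157)*75 = ((16 + 10)/(-3 + 2*10) + 157)*75 = (26/(-3 + 20) + 157)*75 = (26/17 + 157)*75 = (2695/17)*75 = 202125/17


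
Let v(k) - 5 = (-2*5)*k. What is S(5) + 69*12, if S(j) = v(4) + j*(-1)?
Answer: 788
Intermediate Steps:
v(k) = 5 - 10*k (v(k) = 5 + (-2*5)*k = 5 - 10*k)
S(j) = -35 - j (S(j) = (5 - 10*4) + j*(-1) = (5 - 40) - j = -35 - j)
S(5) + 69*12 = (-35 - 1*5) + 69*12 = (-35 - 5) + 828 = -40 + 828 = 788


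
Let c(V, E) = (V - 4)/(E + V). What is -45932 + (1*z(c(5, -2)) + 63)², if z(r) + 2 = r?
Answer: -379532/9 ≈ -42170.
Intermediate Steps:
c(V, E) = (-4 + V)/(E + V)
z(r) = -2 + r
-45932 + (1*z(c(5, -2)) + 63)² = -45932 + (1*(-2 + (-4 + 5)/(-2 + 5)) + 63)² = -45932 + (1*(-2 + 1/3) + 63)² = -45932 + (1*(-2 + (⅓)*1) + 63)² = -45932 + (1*(-2 + ⅓) + 63)² = -45932 + (1*(-5/3) + 63)² = -45932 + (-5/3 + 63)² = -45932 + (184/3)² = -45932 + 33856/9 = -379532/9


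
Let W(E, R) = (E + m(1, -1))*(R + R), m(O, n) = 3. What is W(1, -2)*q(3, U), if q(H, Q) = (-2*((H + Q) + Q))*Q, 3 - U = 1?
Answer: 448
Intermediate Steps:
U = 2 (U = 3 - 1*1 = 3 - 1 = 2)
q(H, Q) = Q*(-4*Q - 2*H) (q(H, Q) = (-2*(H + 2*Q))*Q = (-4*Q - 2*H)*Q = Q*(-4*Q - 2*H))
W(E, R) = 2*R*(3 + E) (W(E, R) = (E + 3)*(R + R) = (3 + E)*(2*R) = 2*R*(3 + E))
W(1, -2)*q(3, U) = (2*(-2)*(3 + 1))*(-2*2*(3 + 2*2)) = (2*(-2)*4)*(-2*2*(3 + 4)) = -(-32)*2*7 = -16*(-28) = 448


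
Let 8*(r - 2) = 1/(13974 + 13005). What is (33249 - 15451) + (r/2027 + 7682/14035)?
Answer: 109286516493322243/6140192697240 ≈ 17799.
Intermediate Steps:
r = 431665/215832 (r = 2 + 1/(8*(13974 + 13005)) = 2 + (⅛)/26979 = 2 + (⅛)*(1/26979) = 2 + 1/215832 = 431665/215832 ≈ 2.0000)
(33249 - 15451) + (r/2027 + 7682/14035) = (33249 - 15451) + ((431665/215832)/2027 + 7682/14035) = 17798 + ((431665/215832)*(1/2027) + 7682*(1/14035)) = 17798 + (431665/437491464 + 7682/14035) = 17798 + 3366867844723/6140192697240 = 109286516493322243/6140192697240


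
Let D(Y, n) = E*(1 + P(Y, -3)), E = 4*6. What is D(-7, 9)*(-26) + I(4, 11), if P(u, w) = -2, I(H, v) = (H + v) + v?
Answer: 650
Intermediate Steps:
I(H, v) = H + 2*v
E = 24
D(Y, n) = -24 (D(Y, n) = 24*(1 - 2) = 24*(-1) = -24)
D(-7, 9)*(-26) + I(4, 11) = -24*(-26) + (4 + 2*11) = 624 + (4 + 22) = 624 + 26 = 650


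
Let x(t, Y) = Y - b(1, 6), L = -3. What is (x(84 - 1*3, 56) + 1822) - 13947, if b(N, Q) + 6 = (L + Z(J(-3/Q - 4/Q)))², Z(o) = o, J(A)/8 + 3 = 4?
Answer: -12088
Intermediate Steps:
J(A) = 8 (J(A) = -24 + 8*4 = -24 + 32 = 8)
b(N, Q) = 19 (b(N, Q) = -6 + (-3 + 8)² = -6 + 5² = -6 + 25 = 19)
x(t, Y) = -19 + Y (x(t, Y) = Y - 1*19 = Y - 19 = -19 + Y)
(x(84 - 1*3, 56) + 1822) - 13947 = ((-19 + 56) + 1822) - 13947 = (37 + 1822) - 13947 = 1859 - 13947 = -12088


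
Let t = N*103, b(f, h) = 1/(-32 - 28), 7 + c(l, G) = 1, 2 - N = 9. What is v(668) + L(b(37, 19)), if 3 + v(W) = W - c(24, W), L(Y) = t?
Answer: -50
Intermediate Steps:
N = -7 (N = 2 - 1*9 = 2 - 9 = -7)
c(l, G) = -6 (c(l, G) = -7 + 1 = -6)
b(f, h) = -1/60 (b(f, h) = 1/(-60) = -1/60)
t = -721 (t = -7*103 = -721)
L(Y) = -721
v(W) = 3 + W (v(W) = -3 + (W - 1*(-6)) = -3 + (W + 6) = -3 + (6 + W) = 3 + W)
v(668) + L(b(37, 19)) = (3 + 668) - 721 = 671 - 721 = -50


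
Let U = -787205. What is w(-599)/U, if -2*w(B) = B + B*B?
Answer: 179101/787205 ≈ 0.22751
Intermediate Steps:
w(B) = -B/2 - B²/2 (w(B) = -(B + B*B)/2 = -(B + B²)/2 = -B/2 - B²/2)
w(-599)/U = -½*(-599)*(1 - 599)/(-787205) = -½*(-599)*(-598)*(-1/787205) = -179101*(-1/787205) = 179101/787205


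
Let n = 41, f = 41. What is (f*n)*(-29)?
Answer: -48749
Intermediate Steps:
(f*n)*(-29) = (41*41)*(-29) = 1681*(-29) = -48749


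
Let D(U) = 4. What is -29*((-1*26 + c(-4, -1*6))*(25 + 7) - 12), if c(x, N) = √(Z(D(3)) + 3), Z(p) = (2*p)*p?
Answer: 24476 - 928*√35 ≈ 18986.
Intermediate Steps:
Z(p) = 2*p²
c(x, N) = √35 (c(x, N) = √(2*4² + 3) = √(2*16 + 3) = √(32 + 3) = √35)
-29*((-1*26 + c(-4, -1*6))*(25 + 7) - 12) = -29*((-1*26 + √35)*(25 + 7) - 12) = -29*((-26 + √35)*32 - 12) = -29*((-832 + 32*√35) - 12) = -29*(-844 + 32*√35) = 24476 - 928*√35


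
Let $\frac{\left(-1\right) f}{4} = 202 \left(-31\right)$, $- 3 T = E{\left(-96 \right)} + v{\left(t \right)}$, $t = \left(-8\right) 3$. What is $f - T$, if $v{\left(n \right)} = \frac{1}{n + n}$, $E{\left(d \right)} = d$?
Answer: $\frac{3602303}{144} \approx 25016.0$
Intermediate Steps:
$t = -24$
$v{\left(n \right)} = \frac{1}{2 n}$
$T = \frac{4609}{144}$ ($T = - \frac{-96 + \frac{1}{2 \left(-24\right)}}{3} = - \frac{-96 + \frac{1}{2} \left(- \frac{1}{24}\right)}{3} = - \frac{-96 - \frac{1}{48}}{3} = \left(- \frac{1}{3}\right) \left(- \frac{4609}{48}\right) = \frac{4609}{144} \approx 32.007$)
$f = 25048$ ($f = - 4 \cdot 202 \left(-31\right) = \left(-4\right) \left(-6262\right) = 25048$)
$f - T = 25048 - \frac{4609}{144} = \frac{3602303}{144}$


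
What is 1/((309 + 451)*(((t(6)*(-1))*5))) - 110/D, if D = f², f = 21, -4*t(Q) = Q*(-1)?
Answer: -209147/837900 ≈ -0.24961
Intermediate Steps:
t(Q) = Q/4 (t(Q) = -Q*(-1)/4 = -(-1)*Q/4 = Q/4)
D = 441 (D = 21² = 441)
1/((309 + 451)*(((t(6)*(-1))*5))) - 110/D = 1/((309 + 451)*(((((¼)*6)*(-1))*5))) - 110/441 = 1/(760*((((3/2)*(-1))*5))) - 110*1/441 = 1/(760*((-3/2*5))) - 110/441 = 1/(760*(-15/2)) - 110/441 = (1/760)*(-2/15) - 110/441 = -1/5700 - 110/441 = -209147/837900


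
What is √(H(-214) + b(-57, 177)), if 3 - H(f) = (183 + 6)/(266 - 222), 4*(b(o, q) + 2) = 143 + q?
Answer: 15*√165/22 ≈ 8.7581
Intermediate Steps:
b(o, q) = 135/4 + q/4 (b(o, q) = -2 + (143 + q)/4 = -2 + (143/4 + q/4) = 135/4 + q/4)
H(f) = -57/44 (H(f) = 3 - (183 + 6)/(266 - 222) = 3 - 189/44 = -57/44)
√(H(-214) + b(-57, 177)) = √(-57/44 + (135/4 + (¼)*177)) = √(-57/44 + (135/4 + 177/4)) = √(-57/44 + 78) = √(3375/44) = 15*√165/22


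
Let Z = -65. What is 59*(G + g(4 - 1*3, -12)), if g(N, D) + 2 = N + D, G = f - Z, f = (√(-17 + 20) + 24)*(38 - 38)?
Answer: 3068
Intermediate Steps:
f = 0 (f = (√3 + 24)*0 = (24 + √3)*0 = 0)
G = 65 (G = 0 - 1*(-65) = 0 + 65 = 65)
g(N, D) = -2 + D + N (g(N, D) = -2 + (N + D) = -2 + (D + N) = -2 + D + N)
59*(G + g(4 - 1*3, -12)) = 59*(65 + (-2 - 12 + (4 - 1*3))) = 59*(65 + (-2 - 12 + (4 - 3))) = 59*(65 + (-2 - 12 + 1)) = 59*(65 - 13) = 59*52 = 3068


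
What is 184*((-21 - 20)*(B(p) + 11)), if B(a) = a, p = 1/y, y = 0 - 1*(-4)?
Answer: -84870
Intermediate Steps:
y = 4 (y = 0 + 4 = 4)
p = 1/4 ≈ 0.25000
184*((-21 - 20)*(B(p) + 11)) = 184*((-21 - 20)*(1/4 + 11)) = 184*(-41*45/4) = 184*(-1845/4) = -84870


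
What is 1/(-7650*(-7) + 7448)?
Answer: 1/60998 ≈ 1.6394e-5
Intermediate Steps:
1/(-7650*(-7) + 7448) = 1/(53550 + 7448) = 1/60998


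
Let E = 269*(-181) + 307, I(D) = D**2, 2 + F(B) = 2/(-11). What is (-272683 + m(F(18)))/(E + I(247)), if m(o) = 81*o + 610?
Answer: -998249/46299 ≈ -21.561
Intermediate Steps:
F(B) = -24/11 (F(B) = -2 + 2/(-11) = -2 + 2*(-1/11) = -2 - 2/11 = -24/11)
E = -48382 (E = -48689 + 307 = -48382)
m(o) = 610 + 81*o
(-272683 + m(F(18)))/(E + I(247)) = (-272683 + (610 + 81*(-24/11)))/(-48382 + 247**2) = (-272683 + (610 - 1944/11))/(-48382 + 61009) = (-272683 + 4766/11)/12627 = -2994747/11*1/12627 = -998249/46299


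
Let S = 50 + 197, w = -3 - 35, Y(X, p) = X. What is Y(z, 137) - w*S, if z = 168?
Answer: 9554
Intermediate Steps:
w = -38
S = 247
Y(z, 137) - w*S = 168 - (-38)*247 = 168 - 1*(-9386) = 168 + 9386 = 9554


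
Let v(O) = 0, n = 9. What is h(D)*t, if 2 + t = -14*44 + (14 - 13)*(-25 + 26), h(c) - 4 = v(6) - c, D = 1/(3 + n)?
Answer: -28999/12 ≈ -2416.6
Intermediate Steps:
D = 1/12 (D = 1/(3 + 9) = 1/12 ≈ 0.083333)
h(c) = 4 - c (h(c) = 4 + (0 - c) = 4 - c)
t = -617 (t = -2 + (-14*44 + (14 - 13)*(-25 + 26)) = -2 + (-616 + 1*1) = -2 + (-616 + 1) = -2 - 615 = -617)
h(D)*t = (4 - 1*1/12)*(-617) = (4 - 1/12)*(-617) = (47/12)*(-617) = -28999/12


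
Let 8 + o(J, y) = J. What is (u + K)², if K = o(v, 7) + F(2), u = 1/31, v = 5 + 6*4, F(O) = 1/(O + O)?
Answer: 6964321/15376 ≈ 452.93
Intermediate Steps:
F(O) = 1/(2*O)
v = 29 (v = 5 + 24 = 29)
u = 1/31 ≈ 0.032258
o(J, y) = -8 + J
K = 85/4 (K = (-8 + 29) + (½)/2 = 21 + (½)*(½) = 21 + ¼ = 85/4 ≈ 21.250)
(u + K)² = (1/31 + 85/4)² = (2639/124)² = 6964321/15376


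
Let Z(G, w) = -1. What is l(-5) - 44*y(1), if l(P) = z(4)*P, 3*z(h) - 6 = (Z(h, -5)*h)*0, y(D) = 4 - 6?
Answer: 78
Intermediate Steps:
y(D) = -2
z(h) = 2 (z(h) = 2 + (-h*0)/3 = 2 + (⅓)*0 = 2 + 0 = 2)
l(P) = 2*P
l(-5) - 44*y(1) = 2*(-5) - 44*(-2) = -10 + 88 = 78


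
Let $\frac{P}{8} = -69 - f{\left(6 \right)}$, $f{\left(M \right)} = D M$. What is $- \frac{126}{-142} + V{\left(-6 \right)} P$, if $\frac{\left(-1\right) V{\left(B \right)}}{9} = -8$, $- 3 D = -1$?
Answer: $- \frac{2903553}{71} \approx -40895.0$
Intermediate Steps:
$D = \frac{1}{3}$ ($D = \left(- \frac{1}{3}\right) \left(-1\right) = \frac{1}{3} \approx 0.33333$)
$f{\left(M \right)} = \frac{M}{3}$
$V{\left(B \right)} = 72$ ($V{\left(B \right)} = \left(-9\right) \left(-8\right) = 72$)
$P = -568$ ($P = 8 \left(-69 - \frac{1}{3} \cdot 6\right) = 8 \left(-69 - 2\right) = 8 \left(-71\right) = -568$)
$- \frac{126}{-142} + V{\left(-6 \right)} P = - \frac{126}{-142} + 72 \left(-568\right) = \left(-126\right) \left(- \frac{1}{142}\right) - 40896 = \frac{63}{71} - 40896 = - \frac{2903553}{71}$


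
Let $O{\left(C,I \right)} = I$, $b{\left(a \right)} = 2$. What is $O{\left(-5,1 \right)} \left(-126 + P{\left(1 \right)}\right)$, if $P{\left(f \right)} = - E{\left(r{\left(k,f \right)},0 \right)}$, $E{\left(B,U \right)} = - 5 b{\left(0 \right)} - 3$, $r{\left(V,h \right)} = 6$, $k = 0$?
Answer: $-113$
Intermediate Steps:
$E{\left(B,U \right)} = -13$ ($E{\left(B,U \right)} = \left(-5\right) 2 - 3 = -10 - 3 = -13$)
$P{\left(f \right)} = 13$ ($P{\left(f \right)} = \left(-1\right) \left(-13\right) = 13$)
$O{\left(-5,1 \right)} \left(-126 + P{\left(1 \right)}\right) = 1 \left(-126 + 13\right) = 1 \left(-113\right) = -113$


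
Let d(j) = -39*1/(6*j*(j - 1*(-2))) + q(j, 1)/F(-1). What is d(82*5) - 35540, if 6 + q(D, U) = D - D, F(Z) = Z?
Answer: -12004806573/337840 ≈ -35534.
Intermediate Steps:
q(D, U) = -6 (q(D, U) = -6 + (D - D) = -6 + 0 = -6)
d(j) = 6 - 39/(j*(12 + 6*j)) (d(j) = -39*1/(6*j*(j - 1*(-2))) - 6/(-1) = -39*1/(6*j*(j + 2)) - 6*(-1) = -39*1/(6*j*(2 + j)) + 6 = -39*1/(j*(12 + 6*j)) + 6 = -39/(j*(12 + 6*j)) + 6 = 6 - 39/(j*(12 + 6*j)))
d(82*5) - 35540 = (-13 + 12*(82*5)² + 24*(82*5))/(2*((82*5))*(2 + 82*5)) - 35540 = (½)*(-13 + 12*410² + 24*410)/(410*(2 + 410)) - 35540 = (½)*(1/410)*(-13 + 12*168100 + 9840)/412 - 35540 = (½)*(1/410)*(1/412)*(-13 + 2017200 + 9840) - 35540 = (½)*(1/410)*(1/412)*2027027 - 35540 = 2027027/337840 - 35540 = -12004806573/337840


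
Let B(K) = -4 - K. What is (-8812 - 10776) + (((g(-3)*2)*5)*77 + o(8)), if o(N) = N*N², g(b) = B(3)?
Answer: -24466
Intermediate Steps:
g(b) = -7 (g(b) = -4 - 1*3 = -4 - 3 = -7)
o(N) = N³
(-8812 - 10776) + (((g(-3)*2)*5)*77 + o(8)) = (-8812 - 10776) + ((-7*2*5)*77 + 8³) = -19588 + (-14*5*77 + 512) = -19588 + (-70*77 + 512) = -19588 + (-5390 + 512) = -19588 - 4878 = -24466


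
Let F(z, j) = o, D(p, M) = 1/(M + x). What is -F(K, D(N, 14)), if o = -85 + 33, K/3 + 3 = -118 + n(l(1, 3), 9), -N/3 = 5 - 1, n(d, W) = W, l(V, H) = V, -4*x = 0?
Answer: 52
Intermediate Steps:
x = 0 (x = -1/4*0 = 0)
N = -12 (N = -3*(5 - 1) = -3*4 = -12)
K = -336 (K = -9 + 3*(-118 + 9) = -9 + 3*(-109) = -9 - 327 = -336)
o = -52
D(p, M) = 1/M (D(p, M) = 1/(M + 0) = 1/M)
F(z, j) = -52
-F(K, D(N, 14)) = -1*(-52) = 52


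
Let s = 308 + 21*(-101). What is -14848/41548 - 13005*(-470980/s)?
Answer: -63621367456156/18831631 ≈ -3.3784e+6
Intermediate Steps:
s = -1813 (s = 308 - 2121 = -1813)
-14848/41548 - 13005*(-470980/s) = -14848/41548 - 13005/((-1813/(-470980))) = -14848*1/41548 - 13005/((-1813*(-1/470980))) = -3712/10387 - 13005/1813/470980 = -3712/10387 - 13005*470980/1813 = -3712/10387 - 6125094900/1813 = -63621367456156/18831631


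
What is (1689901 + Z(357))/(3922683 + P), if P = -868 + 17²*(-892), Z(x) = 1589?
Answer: 1691490/3664027 ≈ 0.46165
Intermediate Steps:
P = -258656 (P = -868 + 289*(-892) = -868 - 257788 = -258656)
(1689901 + Z(357))/(3922683 + P) = (1689901 + 1589)/(3922683 - 258656) = 1691490/3664027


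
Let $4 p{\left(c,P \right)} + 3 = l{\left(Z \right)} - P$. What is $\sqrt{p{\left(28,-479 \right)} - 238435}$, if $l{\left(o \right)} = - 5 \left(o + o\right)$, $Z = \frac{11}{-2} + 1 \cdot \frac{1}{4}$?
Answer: $\frac{i \sqrt{3812846}}{4} \approx 488.16 i$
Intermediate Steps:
$Z = - \frac{21}{4}$ ($Z = 11 \left(- \frac{1}{2}\right) + 1 \cdot \frac{1}{4} = - \frac{11}{2} + \frac{1}{4} = - \frac{21}{4} \approx -5.25$)
$l{\left(o \right)} = - 10 o$ ($l{\left(o \right)} = - 5 \cdot 2 o = - 10 o$)
$p{\left(c,P \right)} = \frac{99}{8} - \frac{P}{4}$ ($p{\left(c,P \right)} = - \frac{3}{4} + \frac{\left(-10\right) \left(- \frac{21}{4}\right) - P}{4} = - \frac{3}{4} + \frac{\frac{105}{2} - P}{4} = - \frac{3}{4} - \left(- \frac{105}{8} + \frac{P}{4}\right) = \frac{99}{8} - \frac{P}{4}$)
$\sqrt{p{\left(28,-479 \right)} - 238435} = \sqrt{\left(\frac{99}{8} - - \frac{479}{4}\right) - 238435} = \sqrt{\left(\frac{99}{8} + \frac{479}{4}\right) - 238435} = \sqrt{\frac{1057}{8} - 238435} = \sqrt{- \frac{1906423}{8}} = \frac{i \sqrt{3812846}}{4}$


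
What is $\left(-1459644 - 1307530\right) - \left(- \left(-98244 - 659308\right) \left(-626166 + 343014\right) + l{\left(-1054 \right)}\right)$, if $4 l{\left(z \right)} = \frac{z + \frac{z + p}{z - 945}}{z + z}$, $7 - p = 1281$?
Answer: $\frac{1807756269326494011}{8427784} \approx 2.145 \cdot 10^{11}$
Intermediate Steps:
$p = -1274$ ($p = 7 - 1281 = -1274$)
$l{\left(z \right)} = \frac{z + \frac{-1274 + z}{-945 + z}}{8 z}$ ($l{\left(z \right)} = \frac{\left(z + \frac{z - 1274}{z - 945}\right) \frac{1}{z + z}}{4} = \frac{\left(z + \frac{-1274 + z}{-945 + z}\right) \frac{1}{2 z}}{4} = \frac{\frac{1}{2} \frac{1}{z} \left(z + \frac{-1274 + z}{-945 + z}\right)}{4} = \frac{z + \frac{-1274 + z}{-945 + z}}{8 z}$)
$\left(-1459644 - 1307530\right) - \left(- \left(-98244 - 659308\right) \left(-626166 + 343014\right) + l{\left(-1054 \right)}\right) = \left(-1459644 - 1307530\right) + \left(\left(-98244 - 659308\right) \left(-626166 + 343014\right) - \frac{-1274 + \left(-1054\right)^{2} - -994976}{8 \left(-1054\right) \left(-945 - 1054\right)}\right) = -2767174 - \left(-214502363904 + \frac{1}{8} \left(- \frac{1}{1054}\right) \frac{1}{-1999} \left(-1274 + 1110916 + 994976\right)\right) = -2767174 + \left(214502363904 - \frac{1}{8} \left(- \frac{1}{1054}\right) \left(- \frac{1}{1999}\right) 2104618\right) = -2767174 + \left(214502363904 - \frac{1052309}{8427784}\right) = -2767174 + \frac{1807779590471256427}{8427784} = \frac{1807756269326494011}{8427784}$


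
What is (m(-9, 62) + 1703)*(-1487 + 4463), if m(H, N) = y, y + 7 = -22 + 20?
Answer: 5041344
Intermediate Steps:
y = -9 (y = -7 + (-22 + 20) = -7 - 2 = -9)
m(H, N) = -9
(m(-9, 62) + 1703)*(-1487 + 4463) = (-9 + 1703)*(-1487 + 4463) = 1694*2976 = 5041344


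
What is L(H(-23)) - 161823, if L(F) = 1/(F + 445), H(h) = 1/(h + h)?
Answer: -3312354941/20469 ≈ -1.6182e+5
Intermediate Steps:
H(h) = 1/(2*h)
L(F) = 1/(445 + F)
L(H(-23)) - 161823 = 1/(445 + (1/2)/(-23)) - 161823 = 1/(445 + (1/2)*(-1/23)) - 161823 = 1/(445 - 1/46) - 161823 = 1/(20469/46) - 161823 = 46/20469 - 161823 = -3312354941/20469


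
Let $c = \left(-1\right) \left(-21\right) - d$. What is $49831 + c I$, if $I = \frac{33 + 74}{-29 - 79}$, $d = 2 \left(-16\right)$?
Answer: $\frac{5376077}{108} \approx 49779.0$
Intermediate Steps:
$d = -32$
$c = 53$ ($c = \left(-1\right) \left(-21\right) - -32 = 21 + 32 = 53$)
$I = - \frac{107}{108}$ ($I = \frac{107}{-108} = 107 \left(- \frac{1}{108}\right) = - \frac{107}{108} \approx -0.99074$)
$49831 + c I = 49831 + 53 \left(- \frac{107}{108}\right) = 49831 - \frac{5671}{108} = \frac{5376077}{108}$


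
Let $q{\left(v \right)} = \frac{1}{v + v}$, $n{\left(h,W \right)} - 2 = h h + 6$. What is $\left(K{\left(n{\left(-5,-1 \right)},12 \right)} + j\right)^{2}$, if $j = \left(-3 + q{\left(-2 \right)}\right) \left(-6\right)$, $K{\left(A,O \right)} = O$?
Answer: $\frac{3969}{4} \approx 992.25$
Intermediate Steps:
$n{\left(h,W \right)} = 8 + h^{2}$ ($n{\left(h,W \right)} = 2 + \left(h h + 6\right) = 2 + \left(h^{2} + 6\right) = 2 + \left(6 + h^{2}\right) = 8 + h^{2}$)
$q{\left(v \right)} = \frac{1}{2 v}$
$j = \frac{39}{2}$ ($j = \left(-3 + \frac{1}{2 \left(-2\right)}\right) \left(-6\right) = \left(-3 + \frac{1}{2} \left(- \frac{1}{2}\right)\right) \left(-6\right) = \left(-3 - \frac{1}{4}\right) \left(-6\right) = \left(- \frac{13}{4}\right) \left(-6\right) = \frac{39}{2} \approx 19.5$)
$\left(K{\left(n{\left(-5,-1 \right)},12 \right)} + j\right)^{2} = \left(12 + \frac{39}{2}\right)^{2} = \left(\frac{63}{2}\right)^{2} = \frac{3969}{4}$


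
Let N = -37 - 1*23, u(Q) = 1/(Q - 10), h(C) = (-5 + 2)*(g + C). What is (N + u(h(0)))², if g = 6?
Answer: 2825761/784 ≈ 3604.3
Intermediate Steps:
h(C) = -18 - 3*C (h(C) = (-5 + 2)*(6 + C) = -3*(6 + C) = -18 - 3*C)
u(Q) = 1/(-10 + Q)
N = -60 (N = -37 - 23 = -60)
(N + u(h(0)))² = (-60 + 1/(-10 + (-18 - 3*0)))² = (-60 + 1/(-10 + (-18 + 0)))² = (-60 + 1/(-10 - 18))² = (-60 + 1/(-28))² = (-60 - 1/28)² = (-1681/28)² = 2825761/784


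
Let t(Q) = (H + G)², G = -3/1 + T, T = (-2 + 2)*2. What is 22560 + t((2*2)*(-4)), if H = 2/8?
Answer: 361081/16 ≈ 22568.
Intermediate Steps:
T = 0 (T = 0*2 = 0)
H = ¼ (H = 2*(⅛) = ¼ ≈ 0.25000)
G = -3 (G = -3/1 + 0 = -3*1 + 0 = -3 + 0 = -3)
t(Q) = 121/16 (t(Q) = (¼ - 3)² = (-11/4)² = 121/16)
22560 + t((2*2)*(-4)) = 22560 + 121/16 = 361081/16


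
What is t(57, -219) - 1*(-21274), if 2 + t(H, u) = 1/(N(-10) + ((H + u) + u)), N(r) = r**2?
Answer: 5977431/281 ≈ 21272.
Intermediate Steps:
t(H, u) = -2 + 1/(100 + H + 2*u) (t(H, u) = -2 + 1/((-10)**2 + ((H + u) + u)) = -2 + 1/(100 + (H + 2*u)) = -2 + 1/(100 + H + 2*u))
t(57, -219) - 1*(-21274) = (-199 - 4*(-219) - 2*57)/(100 + 57 + 2*(-219)) - 1*(-21274) = (-199 + 876 - 114)/(100 + 57 - 438) + 21274 = 563/(-281) + 21274 = -1/281*563 + 21274 = -563/281 + 21274 = 5977431/281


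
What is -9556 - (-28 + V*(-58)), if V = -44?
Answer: -12080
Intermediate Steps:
-9556 - (-28 + V*(-58)) = -9556 - (-28 - 44*(-58)) = -9556 - (-28 + 2552) = -9556 - 1*2524 = -9556 - 2524 = -12080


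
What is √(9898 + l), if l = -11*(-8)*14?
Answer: √11130 ≈ 105.50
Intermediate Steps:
l = 1232 (l = 88*14 = 1232)
√(9898 + l) = √(9898 + 1232) = √11130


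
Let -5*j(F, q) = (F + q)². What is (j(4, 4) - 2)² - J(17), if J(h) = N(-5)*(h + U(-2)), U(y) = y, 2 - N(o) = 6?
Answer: 6976/25 ≈ 279.04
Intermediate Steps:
N(o) = -4 (N(o) = 2 - 1*6 = 2 - 6 = -4)
j(F, q) = -(F + q)²/5
J(h) = 8 - 4*h (J(h) = -4*(h - 2) = -4*(-2 + h) = 8 - 4*h)
(j(4, 4) - 2)² - J(17) = (-(4 + 4)²/5 - 2)² - (8 - 4*17) = (-⅕*8² - 2)² - (8 - 68) = (-⅕*64 - 2)² - 1*(-60) = (-64/5 - 2)² + 60 = (-74/5)² + 60 = 5476/25 + 60 = 6976/25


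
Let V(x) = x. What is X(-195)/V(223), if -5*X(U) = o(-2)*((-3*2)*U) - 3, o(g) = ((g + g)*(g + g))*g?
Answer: 37443/1115 ≈ 33.581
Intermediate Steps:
o(g) = 4*g³ (o(g) = ((2*g)*(2*g))*g = (4*g²)*g = 4*g³)
X(U) = ⅗ - 192*U/5 (X(U) = -((4*(-2)³)*((-3*2)*U) - 3)/5 = -((4*(-8))*(-6*U) - 3)/5 = -(-(-192)*U - 3)/5 = -(192*U - 3)/5 = -(-3 + 192*U)/5 = ⅗ - 192*U/5)
X(-195)/V(223) = (⅗ - 192/5*(-195))/223 = (⅗ + 7488)*(1/223) = (37443/5)*(1/223) = 37443/1115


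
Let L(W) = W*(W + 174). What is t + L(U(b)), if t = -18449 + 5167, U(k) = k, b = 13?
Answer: -10851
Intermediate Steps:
L(W) = W*(174 + W)
t = -13282
t + L(U(b)) = -13282 + 13*(174 + 13) = -13282 + 13*187 = -13282 + 2431 = -10851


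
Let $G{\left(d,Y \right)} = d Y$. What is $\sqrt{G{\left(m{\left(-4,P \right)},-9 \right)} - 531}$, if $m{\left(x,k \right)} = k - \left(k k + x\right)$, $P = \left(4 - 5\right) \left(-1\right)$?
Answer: $9 i \sqrt{7} \approx 23.812 i$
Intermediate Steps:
$P = 1$ ($P = \left(-1\right) \left(-1\right) = 1$)
$m{\left(x,k \right)} = k - x - k^{2}$ ($m{\left(x,k \right)} = k - \left(k^{2} + x\right) = k - \left(x + k^{2}\right) = k - x - k^{2}$)
$G{\left(d,Y \right)} = Y d$
$\sqrt{G{\left(m{\left(-4,P \right)},-9 \right)} - 531} = \sqrt{- 9 \left(1 - -4 - 1^{2}\right) - 531} = \sqrt{- 9 \left(1 + 4 - 1\right) - 531} = \sqrt{\left(-9\right) 4 - 531} = \sqrt{-36 - 531} = \sqrt{-567} = 9 i \sqrt{7}$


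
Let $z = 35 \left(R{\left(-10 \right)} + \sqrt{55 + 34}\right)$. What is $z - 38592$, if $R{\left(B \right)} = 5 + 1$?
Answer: $-38382 + 35 \sqrt{89} \approx -38052.0$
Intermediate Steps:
$R{\left(B \right)} = 6$
$z = 210 + 35 \sqrt{89}$ ($z = 35 \left(6 + \sqrt{55 + 34}\right) = 35 \left(6 + \sqrt{89}\right) = 210 + 35 \sqrt{89} \approx 540.19$)
$z - 38592 = \left(210 + 35 \sqrt{89}\right) - 38592 = -38382 + 35 \sqrt{89}$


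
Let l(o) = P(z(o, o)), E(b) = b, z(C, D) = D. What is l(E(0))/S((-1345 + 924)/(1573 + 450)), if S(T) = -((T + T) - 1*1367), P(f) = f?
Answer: 0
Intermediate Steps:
l(o) = o
S(T) = 1367 - 2*T (S(T) = -(2*T - 1367) = -(-1367 + 2*T) = 1367 - 2*T)
l(E(0))/S((-1345 + 924)/(1573 + 450)) = 0/(1367 - 2*(-1345 + 924)/(1573 + 450)) = 0/(1367 - (-842)/2023) = 0/(1367 - 2*(-421/2023)) = 0/(1367 + 842/2023) = 0/(2766283/2023) = 0*(2023/2766283) = 0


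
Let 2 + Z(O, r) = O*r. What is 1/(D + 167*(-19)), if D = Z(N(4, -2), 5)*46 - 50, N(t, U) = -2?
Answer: -1/3775 ≈ -0.00026490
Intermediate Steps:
Z(O, r) = -2 + O*r
D = -602 (D = (-2 - 2*5)*46 - 50 = (-2 - 10)*46 - 50 = -12*46 - 50 = -552 - 50 = -602)
1/(D + 167*(-19)) = 1/(-602 + 167*(-19)) = 1/(-602 - 3173) = 1/(-3775) = -1/3775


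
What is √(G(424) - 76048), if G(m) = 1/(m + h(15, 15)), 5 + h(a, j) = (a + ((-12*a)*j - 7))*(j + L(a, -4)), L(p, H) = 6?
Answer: 5*I*√9577998504041/56113 ≈ 275.77*I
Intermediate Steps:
h(a, j) = -5 + (6 + j)*(-7 + a - 12*a*j) (h(a, j) = -5 + (a + ((-12*a)*j - 7))*(j + 6) = -5 + (a + (-12*a*j - 7))*(6 + j) = -5 + (a + (-7 - 12*a*j))*(6 + j) = -5 + (-7 + a - 12*a*j)*(6 + j) = -5 + (6 + j)*(-7 + a - 12*a*j))
G(m) = 1/(-56537 + m) (G(m) = 1/(m + (-47 - 7*15 + 6*15 - 71*15*15 - 12*15*15²)) = 1/(m + (-47 - 105 + 90 - 15975 - 12*15*225)) = 1/(m + (-47 - 105 + 90 - 15975 - 40500)) = 1/(m - 56537) = 1/(-56537 + m))
√(G(424) - 76048) = √(1/(-56537 + 424) - 76048) = √(1/(-56113) - 76048) = √(-1/56113 - 76048) = √(-4267281425/56113) = 5*I*√9577998504041/56113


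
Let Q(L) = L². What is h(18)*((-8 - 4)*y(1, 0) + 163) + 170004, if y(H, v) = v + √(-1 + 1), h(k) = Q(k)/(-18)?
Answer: 167070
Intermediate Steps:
h(k) = -k²/18 (h(k) = k²/(-18) = k²*(-1/18) = -k²/18)
y(H, v) = v (y(H, v) = v + √0 = v + 0 = v)
h(18)*((-8 - 4)*y(1, 0) + 163) + 170004 = (-1/18*18²)*((-8 - 4)*0 + 163) + 170004 = (-1/18*324)*(-12*0 + 163) + 170004 = -18*(0 + 163) + 170004 = -18*163 + 170004 = -2934 + 170004 = 167070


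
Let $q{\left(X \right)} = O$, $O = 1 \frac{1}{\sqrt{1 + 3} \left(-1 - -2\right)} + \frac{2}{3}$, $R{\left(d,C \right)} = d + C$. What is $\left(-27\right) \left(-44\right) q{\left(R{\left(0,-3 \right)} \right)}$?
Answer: $1386$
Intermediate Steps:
$R{\left(d,C \right)} = C + d$
$O = \frac{7}{6}$ ($O = 1 \frac{1}{\sqrt{4} \left(-1 + 2\right)} + 2 \cdot \frac{1}{3} = 1 \frac{1}{2 \cdot 1} + \frac{2}{3} = 1 \cdot \frac{1}{2} + \frac{2}{3} = \frac{1}{2} + \frac{2}{3} = \frac{7}{6} \approx 1.1667$)
$q{\left(X \right)} = \frac{7}{6}$
$\left(-27\right) \left(-44\right) q{\left(R{\left(0,-3 \right)} \right)} = \left(-27\right) \left(-44\right) \frac{7}{6} = 1188 \cdot \frac{7}{6} = 1386$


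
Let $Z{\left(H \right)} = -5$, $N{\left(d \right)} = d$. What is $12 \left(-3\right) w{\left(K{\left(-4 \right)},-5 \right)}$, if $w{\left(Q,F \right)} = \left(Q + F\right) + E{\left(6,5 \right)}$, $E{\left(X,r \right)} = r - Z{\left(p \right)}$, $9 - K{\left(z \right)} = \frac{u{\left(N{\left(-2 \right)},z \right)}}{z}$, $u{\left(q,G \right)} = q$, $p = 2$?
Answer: $-486$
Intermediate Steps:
$K{\left(z \right)} = 9 + \frac{2}{z}$ ($K{\left(z \right)} = 9 - - \frac{2}{z} = 9 + \frac{2}{z}$)
$E{\left(X,r \right)} = 5 + r$ ($E{\left(X,r \right)} = r - -5 = r + 5 = 5 + r$)
$w{\left(Q,F \right)} = 10 + F + Q$ ($w{\left(Q,F \right)} = \left(Q + F\right) + \left(5 + 5\right) = \left(F + Q\right) + 10 = 10 + F + Q$)
$12 \left(-3\right) w{\left(K{\left(-4 \right)},-5 \right)} = 12 \left(-3\right) \left(10 - 5 + \left(9 + \frac{2}{-4}\right)\right) = - 36 \left(10 - 5 + \left(9 + 2 \left(- \frac{1}{4}\right)\right)\right) = - 36 \left(10 - 5 + \left(9 - \frac{1}{2}\right)\right) = - 36 \left(10 - 5 + \frac{17}{2}\right) = \left(-36\right) \frac{27}{2} = -486$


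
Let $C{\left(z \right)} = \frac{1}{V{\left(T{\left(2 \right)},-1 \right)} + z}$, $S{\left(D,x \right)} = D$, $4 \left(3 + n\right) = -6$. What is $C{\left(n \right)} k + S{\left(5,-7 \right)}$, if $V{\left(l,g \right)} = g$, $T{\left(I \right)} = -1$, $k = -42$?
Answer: $\frac{139}{11} \approx 12.636$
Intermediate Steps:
$n = - \frac{9}{2}$ ($n = -3 + \frac{1}{4} \left(-6\right) = -3 - \frac{3}{2} = - \frac{9}{2} \approx -4.5$)
$C{\left(z \right)} = \frac{1}{-1 + z}$
$C{\left(n \right)} k + S{\left(5,-7 \right)} = \frac{1}{-1 - \frac{9}{2}} \left(-42\right) + 5 = \frac{1}{- \frac{11}{2}} \left(-42\right) + 5 = \left(- \frac{2}{11}\right) \left(-42\right) + 5 = \frac{84}{11} + 5 = \frac{139}{11}$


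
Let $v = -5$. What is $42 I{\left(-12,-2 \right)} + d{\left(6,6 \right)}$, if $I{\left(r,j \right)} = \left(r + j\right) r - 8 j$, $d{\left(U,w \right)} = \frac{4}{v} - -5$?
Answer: $\frac{38661}{5} \approx 7732.2$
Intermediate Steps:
$d{\left(U,w \right)} = \frac{21}{5}$ ($d{\left(U,w \right)} = \frac{4}{-5} - -5 = 4 \left(- \frac{1}{5}\right) + 5 = - \frac{4}{5} + 5 = \frac{21}{5}$)
$I{\left(r,j \right)} = - 8 j + r \left(j + r\right)$ ($I{\left(r,j \right)} = \left(j + r\right) r - 8 j = r \left(j + r\right) - 8 j = - 8 j + r \left(j + r\right)$)
$42 I{\left(-12,-2 \right)} + d{\left(6,6 \right)} = 42 \left(\left(-12\right)^{2} - -16 - -24\right) + \frac{21}{5} = 42 \left(144 + 16 + 24\right) + \frac{21}{5} = 42 \cdot 184 + \frac{21}{5} = 7728 + \frac{21}{5} = \frac{38661}{5}$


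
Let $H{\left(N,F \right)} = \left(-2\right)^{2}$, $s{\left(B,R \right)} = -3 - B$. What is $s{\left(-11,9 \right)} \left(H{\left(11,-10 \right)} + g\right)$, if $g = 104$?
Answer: $864$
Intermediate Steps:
$H{\left(N,F \right)} = 4$
$s{\left(-11,9 \right)} \left(H{\left(11,-10 \right)} + g\right) = \left(-3 - -11\right) \left(4 + 104\right) = \left(-3 + 11\right) 108 = 8 \cdot 108 = 864$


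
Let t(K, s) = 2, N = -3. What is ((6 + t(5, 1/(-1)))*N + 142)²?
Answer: 13924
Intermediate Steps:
((6 + t(5, 1/(-1)))*N + 142)² = ((6 + 2)*(-3) + 142)² = (8*(-3) + 142)² = (-24 + 142)² = 118² = 13924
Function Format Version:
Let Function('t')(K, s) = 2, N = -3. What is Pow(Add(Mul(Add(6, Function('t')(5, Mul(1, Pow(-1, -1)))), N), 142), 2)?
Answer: 13924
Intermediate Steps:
Pow(Add(Mul(Add(6, Function('t')(5, Mul(1, Pow(-1, -1)))), N), 142), 2) = Pow(Add(Mul(Add(6, 2), -3), 142), 2) = Pow(Add(Mul(8, -3), 142), 2) = Pow(Add(-24, 142), 2) = Pow(118, 2) = 13924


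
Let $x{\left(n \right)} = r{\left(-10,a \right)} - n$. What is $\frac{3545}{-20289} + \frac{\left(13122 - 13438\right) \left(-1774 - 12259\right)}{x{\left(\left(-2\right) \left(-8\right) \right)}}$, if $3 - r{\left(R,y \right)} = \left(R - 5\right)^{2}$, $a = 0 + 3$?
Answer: $- \frac{44985476701}{2414391} \approx -18632.0$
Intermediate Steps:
$a = 3$
$r{\left(R,y \right)} = 3 - \left(-5 + R\right)^{2}$ ($r{\left(R,y \right)} = 3 - \left(R - 5\right)^{2} = 3 - \left(-5 + R\right)^{2}$)
$x{\left(n \right)} = -222 - n$ ($x{\left(n \right)} = \left(3 - \left(-5 - 10\right)^{2}\right) - n = \left(3 - \left(-15\right)^{2}\right) - n = \left(3 - 225\right) - n = -222 - n$)
$\frac{3545}{-20289} + \frac{\left(13122 - 13438\right) \left(-1774 - 12259\right)}{x{\left(\left(-2\right) \left(-8\right) \right)}} = \frac{3545}{-20289} + \frac{\left(13122 - 13438\right) \left(-1774 - 12259\right)}{-222 - \left(-2\right) \left(-8\right)} = 3545 \left(- \frac{1}{20289}\right) + \frac{\left(-316\right) \left(-14033\right)}{-222 - 16} = - \frac{3545}{20289} + \frac{4434428}{-222 - 16} = - \frac{3545}{20289} + \frac{4434428}{-238} = - \frac{3545}{20289} + 4434428 \left(- \frac{1}{238}\right) = - \frac{3545}{20289} - \frac{2217214}{119} = - \frac{44985476701}{2414391}$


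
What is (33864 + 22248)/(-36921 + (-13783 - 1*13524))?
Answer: -14028/16057 ≈ -0.87364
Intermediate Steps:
(33864 + 22248)/(-36921 + (-13783 - 1*13524)) = 56112/(-36921 + (-13783 - 13524)) = 56112/(-36921 - 27307) = 56112/(-64228) = 56112*(-1/64228) = -14028/16057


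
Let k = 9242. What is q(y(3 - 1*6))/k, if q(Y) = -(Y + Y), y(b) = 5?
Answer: -5/4621 ≈ -0.0010820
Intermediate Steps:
q(Y) = -2*Y
q(y(3 - 1*6))/k = -2*5/9242 = -10*1/9242 = -5/4621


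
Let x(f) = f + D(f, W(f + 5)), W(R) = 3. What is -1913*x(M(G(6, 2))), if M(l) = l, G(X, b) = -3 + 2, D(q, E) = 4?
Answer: -5739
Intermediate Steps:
G(X, b) = -1
x(f) = 4 + f (x(f) = f + 4 = 4 + f)
-1913*x(M(G(6, 2))) = -1913*(4 - 1) = -1913*3 = -5739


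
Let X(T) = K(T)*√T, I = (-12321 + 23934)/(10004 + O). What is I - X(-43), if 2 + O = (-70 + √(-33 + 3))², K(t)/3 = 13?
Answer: 3*(3871*I + 193336*√43 - 1820*I*√1290)/(4*(35*√30 + 3718*I)) ≈ 0.77879 - 255.7*I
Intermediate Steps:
K(t) = 39 (K(t) = 3*13 = 39)
O = -2 + (-70 + I*√30)² (O = -2 + (-70 + √(-33 + 3))² = -2 + (-70 + √(-30))² = -2 + (-70 + I*√30)² ≈ 4868.0 - 766.81*I)
I = 11613/(14872 - 140*I*√30) (I = (-12321 + 23934)/(10004 + (4868 - 140*I*√30)) = 11613/(14872 - 140*I*√30) ≈ 0.77879 + 0.040155*I)
X(T) = 39*√T
I - X(-43) = (21588567/27720548 + 406455*I*√30/55441096) - 39*√(-43) = (21588567/27720548 + 406455*I*√30/55441096) - 39*I*√43 = 21588567/27720548 - 39*I*√43 + 406455*I*√30/55441096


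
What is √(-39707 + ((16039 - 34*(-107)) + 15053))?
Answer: 3*I*√553 ≈ 70.548*I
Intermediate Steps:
√(-39707 + ((16039 - 34*(-107)) + 15053)) = √(-39707 + ((16039 + 3638) + 15053)) = √(-39707 + (19677 + 15053)) = √(-39707 + 34730) = √(-4977) = 3*I*√553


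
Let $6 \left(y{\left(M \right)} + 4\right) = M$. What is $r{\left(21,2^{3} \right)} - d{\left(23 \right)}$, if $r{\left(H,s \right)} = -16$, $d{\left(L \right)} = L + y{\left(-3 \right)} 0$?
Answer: $-39$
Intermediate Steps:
$y{\left(M \right)} = -4 + \frac{M}{6}$
$d{\left(L \right)} = L$ ($d{\left(L \right)} = L + \left(-4 + \frac{1}{6} \left(-3\right)\right) 0 = L + \left(-4 - \frac{1}{2}\right) 0 = L - 0 = L + 0 = L$)
$r{\left(21,2^{3} \right)} - d{\left(23 \right)} = -16 - 23 = -39$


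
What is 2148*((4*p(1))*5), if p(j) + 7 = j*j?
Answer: -257760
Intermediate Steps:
p(j) = -7 + j**2 (p(j) = -7 + j*j = -7 + j**2)
2148*((4*p(1))*5) = 2148*((4*(-7 + 1**2))*5) = 2148*((4*(-7 + 1))*5) = 2148*((4*(-6))*5) = 2148*(-24*5) = 2148*(-120) = -257760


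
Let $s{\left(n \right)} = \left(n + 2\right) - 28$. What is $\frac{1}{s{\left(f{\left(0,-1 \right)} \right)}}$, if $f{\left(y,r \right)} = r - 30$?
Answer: $- \frac{1}{57} \approx -0.017544$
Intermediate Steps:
$f{\left(y,r \right)} = -30 + r$ ($f{\left(y,r \right)} = r - 30 = -30 + r$)
$s{\left(n \right)} = -26 + n$ ($s{\left(n \right)} = \left(2 + n\right) - 28 = -26 + n$)
$\frac{1}{s{\left(f{\left(0,-1 \right)} \right)}} = \frac{1}{-26 - 31} = \frac{1}{-57} = - \frac{1}{57}$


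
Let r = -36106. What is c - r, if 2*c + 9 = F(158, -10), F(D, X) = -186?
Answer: 72017/2 ≈ 36009.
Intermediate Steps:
c = -195/2 (c = -9/2 + (½)*(-186) = -9/2 - 93 = -195/2 ≈ -97.500)
c - r = -195/2 - 1*(-36106) = -195/2 + 36106 = 72017/2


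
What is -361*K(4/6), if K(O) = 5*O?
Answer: -3610/3 ≈ -1203.3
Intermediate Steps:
-361*K(4/6) = -1805*4/6 = -1805*4*(⅙) = -1805*2/3 = -361*10/3 = -3610/3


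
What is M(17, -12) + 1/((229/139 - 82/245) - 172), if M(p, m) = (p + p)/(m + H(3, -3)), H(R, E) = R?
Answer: -197940097/52314777 ≈ -3.7836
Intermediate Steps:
M(p, m) = 2*p/(3 + m) (M(p, m) = (p + p)/(m + 3) = (2*p)/(3 + m) = 2*p/(3 + m))
M(17, -12) + 1/((229/139 - 82/245) - 172) = 2*17/(3 - 12) + 1/((229/139 - 82/245) - 172) = 2*17/(-9) + 1/((229*(1/139) - 82*1/245) - 172) = 2*17*(-⅑) + 1/((229/139 - 82/245) - 172) = -34/9 + 1/(44707/34055 - 172) = -34/9 + 1/(-5812753/34055) = -34/9 - 34055/5812753 = -197940097/52314777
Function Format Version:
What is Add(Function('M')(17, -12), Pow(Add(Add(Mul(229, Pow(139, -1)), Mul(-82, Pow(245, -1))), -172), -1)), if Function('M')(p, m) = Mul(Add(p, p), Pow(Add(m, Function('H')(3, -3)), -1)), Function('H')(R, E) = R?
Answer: Rational(-197940097, 52314777) ≈ -3.7836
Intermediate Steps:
Function('M')(p, m) = Mul(2, p, Pow(Add(3, m), -1)) (Function('M')(p, m) = Mul(Add(p, p), Pow(Add(m, 3), -1)) = Mul(Mul(2, p), Pow(Add(3, m), -1)) = Mul(2, p, Pow(Add(3, m), -1)))
Add(Function('M')(17, -12), Pow(Add(Add(Mul(229, Pow(139, -1)), Mul(-82, Pow(245, -1))), -172), -1)) = Add(Mul(2, 17, Pow(Add(3, -12), -1)), Pow(Add(Add(Mul(229, Pow(139, -1)), Mul(-82, Pow(245, -1))), -172), -1)) = Add(Mul(2, 17, Pow(-9, -1)), Pow(Add(Add(Mul(229, Rational(1, 139)), Mul(-82, Rational(1, 245))), -172), -1)) = Add(Mul(2, 17, Rational(-1, 9)), Pow(Add(Add(Rational(229, 139), Rational(-82, 245)), -172), -1)) = Add(Rational(-34, 9), Pow(Add(Rational(44707, 34055), -172), -1)) = Add(Rational(-34, 9), Pow(Rational(-5812753, 34055), -1)) = Add(Rational(-34, 9), Rational(-34055, 5812753)) = Rational(-197940097, 52314777)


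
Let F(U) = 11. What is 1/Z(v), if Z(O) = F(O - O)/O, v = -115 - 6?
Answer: -11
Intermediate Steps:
v = -121
Z(O) = 11/O
1/Z(v) = 1/(11/(-121)) = 1/(11*(-1/121)) = 1/(-1/11) = -11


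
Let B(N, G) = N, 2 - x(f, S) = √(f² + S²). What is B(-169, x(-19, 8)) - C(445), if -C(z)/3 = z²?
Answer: 593906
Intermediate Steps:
x(f, S) = 2 - √(S² + f²) (x(f, S) = 2 - √(f² + S²) = 2 - √(S² + f²))
C(z) = -3*z²
B(-169, x(-19, 8)) - C(445) = -169 - (-3)*445² = -169 - (-3)*198025 = -169 - 1*(-594075) = -169 + 594075 = 593906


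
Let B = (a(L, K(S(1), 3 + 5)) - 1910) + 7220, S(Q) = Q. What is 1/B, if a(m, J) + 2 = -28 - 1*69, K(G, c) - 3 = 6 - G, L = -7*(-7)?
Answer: 1/5211 ≈ 0.00019190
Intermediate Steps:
L = 49
K(G, c) = 9 - G (K(G, c) = 3 + (6 - G) = 9 - G)
a(m, J) = -99 (a(m, J) = -2 + (-28 - 1*69) = -2 + (-28 - 69) = -2 - 97 = -99)
B = 5211 (B = (-99 - 1910) + 7220 = -2009 + 7220 = 5211)
1/B = 1/5211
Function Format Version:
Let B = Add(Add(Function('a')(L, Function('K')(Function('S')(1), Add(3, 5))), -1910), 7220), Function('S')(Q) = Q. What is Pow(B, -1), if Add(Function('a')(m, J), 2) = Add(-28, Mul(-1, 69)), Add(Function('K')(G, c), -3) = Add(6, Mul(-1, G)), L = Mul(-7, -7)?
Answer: Rational(1, 5211) ≈ 0.00019190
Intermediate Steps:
L = 49
Function('K')(G, c) = Add(9, Mul(-1, G)) (Function('K')(G, c) = Add(3, Add(6, Mul(-1, G))) = Add(9, Mul(-1, G)))
Function('a')(m, J) = -99 (Function('a')(m, J) = Add(-2, Add(-28, Mul(-1, 69))) = Add(-2, Add(-28, -69)) = Add(-2, -97) = -99)
B = 5211 (B = Add(Add(-99, -1910), 7220) = Add(-2009, 7220) = 5211)
Pow(B, -1) = Pow(5211, -1) = Rational(1, 5211)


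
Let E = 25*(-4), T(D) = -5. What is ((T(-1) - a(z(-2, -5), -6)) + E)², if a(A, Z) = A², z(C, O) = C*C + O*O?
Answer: 894916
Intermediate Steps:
z(C, O) = C² + O²
E = -100
((T(-1) - a(z(-2, -5), -6)) + E)² = ((-5 - ((-2)² + (-5)²)²) - 100)² = ((-5 - (4 + 25)²) - 100)² = ((-5 - 1*29²) - 100)² = ((-5 - 1*841) - 100)² = ((-5 - 841) - 100)² = (-846 - 100)² = (-946)² = 894916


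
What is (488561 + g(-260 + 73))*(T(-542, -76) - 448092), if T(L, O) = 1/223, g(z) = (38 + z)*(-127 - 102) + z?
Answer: -52210059464925/223 ≈ -2.3413e+11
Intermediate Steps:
g(z) = -8702 - 228*z (g(z) = (38 + z)*(-229) + z = (-8702 - 229*z) + z = -8702 - 228*z)
T(L, O) = 1/223
(488561 + g(-260 + 73))*(T(-542, -76) - 448092) = (488561 + (-8702 - 228*(-260 + 73)))*(1/223 - 448092) = (488561 + (-8702 - 228*(-187)))*(-99924515/223) = (488561 + (-8702 + 42636))*(-99924515/223) = (488561 + 33934)*(-99924515/223) = 522495*(-99924515/223) = -52210059464925/223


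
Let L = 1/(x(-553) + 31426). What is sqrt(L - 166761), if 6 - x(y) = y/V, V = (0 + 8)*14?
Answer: I*sqrt(42190524000365785)/502991 ≈ 408.36*I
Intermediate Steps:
V = 112 (V = 8*14 = 112)
x(y) = 6 - y/112
L = 16/502991 (L = 1/((6 - 1/112*(-553)) + 31426) = 1/((6 + 79/16) + 31426) = 1/(175/16 + 31426) = 1/(502991/16) = 16/502991 ≈ 3.1810e-5)
sqrt(L - 166761) = sqrt(16/502991 - 166761) = sqrt(-83879282135/502991) = I*sqrt(42190524000365785)/502991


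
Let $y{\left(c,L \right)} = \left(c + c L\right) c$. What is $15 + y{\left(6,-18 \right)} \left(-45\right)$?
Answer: $27555$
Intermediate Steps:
$y{\left(c,L \right)} = c \left(c + L c\right)$ ($y{\left(c,L \right)} = \left(c + L c\right) c = c \left(c + L c\right)$)
$15 + y{\left(6,-18 \right)} \left(-45\right) = 15 + 6^{2} \left(1 - 18\right) \left(-45\right) = 15 + 36 \left(-17\right) \left(-45\right) = 15 - -27540 = 15 + 27540 = 27555$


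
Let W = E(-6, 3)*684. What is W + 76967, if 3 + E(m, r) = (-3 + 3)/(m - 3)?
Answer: 74915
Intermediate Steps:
E(m, r) = -3 (E(m, r) = -3 + (-3 + 3)/(m - 3) = -3 + 0/(-3 + m) = -3 + 0 = -3)
W = -2052 (W = -3*684 = -2052)
W + 76967 = -2052 + 76967 = 74915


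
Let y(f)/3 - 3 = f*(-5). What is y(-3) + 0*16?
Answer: 54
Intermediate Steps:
y(f) = 9 - 15*f (y(f) = 9 + 3*(f*(-5)) = 9 + 3*(-5*f) = 9 - 15*f)
y(-3) + 0*16 = (9 - 15*(-3)) + 0*16 = (9 + 45) + 0 = 54 + 0 = 54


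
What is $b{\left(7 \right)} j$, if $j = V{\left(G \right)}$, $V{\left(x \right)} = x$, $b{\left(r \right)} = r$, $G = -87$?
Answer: $-609$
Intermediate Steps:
$j = -87$
$b{\left(7 \right)} j = 7 \left(-87\right) = -609$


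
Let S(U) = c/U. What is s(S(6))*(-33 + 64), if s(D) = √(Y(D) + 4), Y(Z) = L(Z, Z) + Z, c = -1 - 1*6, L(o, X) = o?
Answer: 31*√15/3 ≈ 40.021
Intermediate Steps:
c = -7 (c = -1 - 6 = -7)
Y(Z) = 2*Z (Y(Z) = Z + Z = 2*Z)
S(U) = -7/U
s(D) = √(4 + 2*D) (s(D) = √(2*D + 4) = √(4 + 2*D))
s(S(6))*(-33 + 64) = √(4 + 2*(-7/6))*(-33 + 64) = √(4 + 2*(-7*⅙))*31 = √(4 + 2*(-7/6))*31 = √(4 - 7/3)*31 = √(5/3)*31 = (√15/3)*31 = 31*√15/3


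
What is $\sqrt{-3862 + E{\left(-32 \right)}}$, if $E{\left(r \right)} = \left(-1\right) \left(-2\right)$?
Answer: $2 i \sqrt{965} \approx 62.129 i$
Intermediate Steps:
$E{\left(r \right)} = 2$
$\sqrt{-3862 + E{\left(-32 \right)}} = \sqrt{-3862 + 2} = \sqrt{-3860} = 2 i \sqrt{965}$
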